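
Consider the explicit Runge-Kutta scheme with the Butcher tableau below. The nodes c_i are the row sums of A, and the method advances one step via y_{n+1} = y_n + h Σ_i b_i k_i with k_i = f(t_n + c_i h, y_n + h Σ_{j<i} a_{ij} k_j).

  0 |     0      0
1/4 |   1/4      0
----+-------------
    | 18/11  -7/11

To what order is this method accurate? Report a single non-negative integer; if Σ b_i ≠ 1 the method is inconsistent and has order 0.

1

b = (18/11, -7/11)
c = (0, 1/4)
Σ b_i: 18/11·1 + (-7/11)·1 = 1 ✓
b·c: (-7/11)·1/4 = -7/44 ≠ 1/2 ⇒ order 1.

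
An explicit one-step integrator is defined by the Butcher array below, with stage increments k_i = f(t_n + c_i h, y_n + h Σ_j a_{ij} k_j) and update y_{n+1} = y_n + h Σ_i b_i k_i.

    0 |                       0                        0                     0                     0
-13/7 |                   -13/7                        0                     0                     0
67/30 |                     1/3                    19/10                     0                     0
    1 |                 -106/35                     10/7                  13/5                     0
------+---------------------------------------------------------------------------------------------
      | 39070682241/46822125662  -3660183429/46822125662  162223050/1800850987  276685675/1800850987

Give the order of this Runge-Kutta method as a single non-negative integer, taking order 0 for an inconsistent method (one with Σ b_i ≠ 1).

3

b = (39070682241/46822125662, -3660183429/46822125662, 162223050/1800850987, 276685675/1800850987)
c = (0, -13/7, 67/30, 1)
Ac = (0, 0, -247/70, 23179/7350)
Σ b_i: 39070682241/46822125662·1 + (-3660183429/46822125662)·1 + 162223050/1800850987·1 + 276685675/1800850987·1 = 1 ✓
b·c: (-3660183429/46822125662)·(-13/7) + 162223050/1800850987·67/30 + 276685675/1800850987·1 = 1/2 ✓
b·c²: (-3660183429/46822125662)·169/49 + 162223050/1800850987·4489/900 + 276685675/1800850987·1 = 1/3 ✓
b·Ac: 162223050/1800850987·(-247/70) + 276685675/1800850987·23179/7350 = 1/6 ✓
b·c³: (-3660183429/46822125662)·(-2197/343) + 162223050/1800850987·300763/27000 + 276685675/1800850987·1 = 3761673687977/2269072243620 ≠ 1/4 ⇒ order 3.
b·(c∘Ac): 162223050/1800850987·(-16549/2100) + 276685675/1800850987·23179/7350 = -655583545/2909066979 ≠ 1/8
b·Ac²: 162223050/1800850987·3211/490 + 276685675/1800850987·27621451/1543500 = 582938096521/174544018740 ≠ 1/12
b·A²c: 276685675/1800850987·(-3211/350) = -30040159/21311846 ≠ 1/24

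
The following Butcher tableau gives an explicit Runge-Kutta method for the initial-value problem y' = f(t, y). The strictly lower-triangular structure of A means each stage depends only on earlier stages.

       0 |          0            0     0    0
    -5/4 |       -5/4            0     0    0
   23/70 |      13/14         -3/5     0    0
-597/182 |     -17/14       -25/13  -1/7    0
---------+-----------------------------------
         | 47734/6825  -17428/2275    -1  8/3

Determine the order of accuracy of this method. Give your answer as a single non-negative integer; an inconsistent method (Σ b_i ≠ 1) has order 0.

2

b = (47734/6825, -17428/2275, -1, 8/3)
c = (0, -5/4, 23/70, -597/182)
Ac = (0, 0, 3/4, 30027/12740)
Σ b_i: 47734/6825·1 + (-17428/2275)·1 + (-1)·1 + 8/3·1 = 1 ✓
b·c: (-17428/2275)·(-5/4) + (-1)·23/70 + 8/3·(-597/182) = 1/2 ✓
b·c²: (-17428/2275)·25/16 + (-1)·529/4900 + 8/3·356409/33124 = 3439756/207025 ≠ 1/3 ⇒ order 2.
b·Ac: (-1)·3/4 + 8/3·30027/12740 = 70517/12740 ≠ 1/6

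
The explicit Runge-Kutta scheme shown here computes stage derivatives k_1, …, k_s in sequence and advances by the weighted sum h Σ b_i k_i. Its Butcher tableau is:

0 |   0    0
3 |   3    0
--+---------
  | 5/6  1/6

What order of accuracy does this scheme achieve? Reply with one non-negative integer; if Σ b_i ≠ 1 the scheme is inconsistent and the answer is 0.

b = (5/6, 1/6)
c = (0, 3)
Σ b_i: 5/6·1 + 1/6·1 = 1 ✓
b·c: 1/6·3 = 1/2 ✓; 2 stages ⇒ order 2.

2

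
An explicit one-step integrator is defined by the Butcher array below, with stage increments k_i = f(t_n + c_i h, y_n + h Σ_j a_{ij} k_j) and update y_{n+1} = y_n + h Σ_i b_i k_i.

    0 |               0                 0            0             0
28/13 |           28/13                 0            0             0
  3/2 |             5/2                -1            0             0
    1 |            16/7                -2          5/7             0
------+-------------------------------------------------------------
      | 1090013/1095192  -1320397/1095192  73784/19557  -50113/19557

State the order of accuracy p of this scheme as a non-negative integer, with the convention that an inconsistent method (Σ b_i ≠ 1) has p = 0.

3

b = (1090013/1095192, -1320397/1095192, 73784/19557, -50113/19557)
c = (0, 28/13, 3/2, 1)
Ac = (0, 0, -28/13, -589/182)
Σ b_i: 1090013/1095192·1 + (-1320397/1095192)·1 + 73784/19557·1 + (-50113/19557)·1 = 1 ✓
b·c: (-1320397/1095192)·28/13 + 73784/19557·3/2 + (-50113/19557)·1 = 1/2 ✓
b·c²: (-1320397/1095192)·784/169 + 73784/19557·9/4 + (-50113/19557)·1 = 1/3 ✓
b·Ac: 73784/19557·(-28/13) + (-50113/19557)·(-589/182) = 1/6 ✓
b·c³: (-1320397/1095192)·21952/2197 + 73784/19557·27/8 + (-50113/19557)·1 = -4076/2173 ≠ 1/4 ⇒ order 3.
b·(c∘Ac): 73784/19557·(-42/13) + (-50113/19557)·(-589/182) = -1981205/508482 ≠ 1/8
b·Ac²: 73784/19557·(-784/169) + (-50113/19557)·(-36299/4732) = 243401/112996 ≠ 1/12
b·A²c: (-50113/19557)·(-20/13) = 1002260/254241 ≠ 1/24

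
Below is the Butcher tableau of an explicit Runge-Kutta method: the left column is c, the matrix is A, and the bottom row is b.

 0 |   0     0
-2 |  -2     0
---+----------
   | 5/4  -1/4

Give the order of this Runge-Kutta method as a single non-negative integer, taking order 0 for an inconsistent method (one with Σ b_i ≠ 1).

b = (5/4, -1/4)
c = (0, -2)
Σ b_i: 5/4·1 + (-1/4)·1 = 1 ✓
b·c: (-1/4)·(-2) = 1/2 ✓; 2 stages ⇒ order 2.

2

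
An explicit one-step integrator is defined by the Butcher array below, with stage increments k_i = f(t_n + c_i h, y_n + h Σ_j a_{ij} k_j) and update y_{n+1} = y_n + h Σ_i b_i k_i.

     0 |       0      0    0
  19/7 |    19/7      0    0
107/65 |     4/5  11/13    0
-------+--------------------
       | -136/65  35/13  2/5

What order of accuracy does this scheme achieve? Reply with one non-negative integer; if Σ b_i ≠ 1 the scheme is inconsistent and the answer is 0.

b = (-136/65, 35/13, 2/5)
c = (0, 19/7, 107/65)
Ac = (0, 0, 209/91)
Σ b_i: (-136/65)·1 + 35/13·1 + 2/5·1 = 1 ✓
b·c: 35/13·19/7 + 2/5·107/65 = 2589/325 ≠ 1/2 ⇒ order 1.

1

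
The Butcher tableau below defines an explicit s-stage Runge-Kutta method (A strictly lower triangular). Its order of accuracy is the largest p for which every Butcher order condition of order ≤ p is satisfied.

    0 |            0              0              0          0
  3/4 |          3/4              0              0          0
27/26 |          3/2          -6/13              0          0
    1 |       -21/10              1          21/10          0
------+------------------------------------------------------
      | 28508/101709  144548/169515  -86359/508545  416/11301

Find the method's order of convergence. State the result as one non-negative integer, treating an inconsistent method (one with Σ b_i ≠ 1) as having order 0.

b = (28508/101709, 144548/169515, -86359/508545, 416/11301)
c = (0, 3/4, 27/26, 1)
Ac = (0, 0, -9/26, 381/130)
Σ b_i: 28508/101709·1 + 144548/169515·1 + (-86359/508545)·1 + 416/11301·1 = 1 ✓
b·c: 144548/169515·3/4 + (-86359/508545)·27/26 + 416/11301·1 = 1/2 ✓
b·c²: 144548/169515·9/16 + (-86359/508545)·729/676 + 416/11301·1 = 1/3 ✓
b·Ac: (-86359/508545)·(-9/26) + 416/11301·381/130 = 1/6 ✓
b·c³: 144548/169515·27/64 + (-86359/508545)·19683/17576 + 416/11301·1 = 485111/2350608 ≠ 1/4 ⇒ order 3.
b·(c∘Ac): (-86359/508545)·(-243/676) + 416/11301·381/130 = 12727/75340 ≠ 1/8
b·Ac²: (-86359/508545)·(-27/104) + 416/11301·38223/13520 = 58043/391768 ≠ 1/12
b·A²c: 416/11301·(-189/260) = -504/18835 ≠ 1/24

3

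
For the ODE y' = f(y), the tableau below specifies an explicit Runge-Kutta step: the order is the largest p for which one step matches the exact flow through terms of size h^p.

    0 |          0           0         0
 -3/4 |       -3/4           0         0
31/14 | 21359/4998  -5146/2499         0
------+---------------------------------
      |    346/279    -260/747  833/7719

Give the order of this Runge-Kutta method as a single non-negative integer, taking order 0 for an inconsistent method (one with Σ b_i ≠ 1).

b = (346/279, -260/747, 833/7719)
c = (0, -3/4, 31/14)
Ac = (0, 0, 2573/1666)
Σ b_i: 346/279·1 + (-260/747)·1 + 833/7719·1 = 1 ✓
b·c: (-260/747)·(-3/4) + 833/7719·31/14 = 1/2 ✓
b·c²: (-260/747)·9/16 + 833/7719·961/196 = 1/3 ✓
b·Ac: 833/7719·2573/1666 = 1/6 ✓; 3 stages ⇒ order 3.

3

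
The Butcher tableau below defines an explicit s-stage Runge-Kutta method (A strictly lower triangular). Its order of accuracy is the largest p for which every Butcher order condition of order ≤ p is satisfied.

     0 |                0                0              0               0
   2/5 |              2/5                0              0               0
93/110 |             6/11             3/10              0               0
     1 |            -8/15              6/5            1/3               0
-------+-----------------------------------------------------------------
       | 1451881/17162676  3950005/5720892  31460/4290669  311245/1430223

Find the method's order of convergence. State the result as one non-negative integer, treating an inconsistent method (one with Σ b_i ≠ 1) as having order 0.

b = (1451881/17162676, 3950005/5720892, 31460/4290669, 311245/1430223)
c = (0, 2/5, 93/110, 1)
Ac = (0, 0, 3/25, 419/550)
Σ b_i: 1451881/17162676·1 + 3950005/5720892·1 + 31460/4290669·1 + 311245/1430223·1 = 1 ✓
b·c: 3950005/5720892·2/5 + 31460/4290669·93/110 + 311245/1430223·1 = 1/2 ✓
b·c²: 3950005/5720892·4/25 + 31460/4290669·8649/12100 + 311245/1430223·1 = 1/3 ✓
b·Ac: 31460/4290669·3/25 + 311245/1430223·419/550 = 1/6 ✓
b·c³: 3950005/5720892·8/125 + 31460/4290669·804357/1331000 + 311245/1430223·1 = 209430341/786622650 ≠ 1/4 ⇒ order 3.
b·(c∘Ac): 31460/4290669·279/2750 + 311245/1430223·419/550 = 11908801/71511150 ≠ 1/8
b·Ac²: 31460/4290669·6/125 + 311245/1430223·26031/60500 = 5914525/62929812 ≠ 1/12
b·A²c: 311245/1430223·1/25 = 62249/7151115 ≠ 1/24

3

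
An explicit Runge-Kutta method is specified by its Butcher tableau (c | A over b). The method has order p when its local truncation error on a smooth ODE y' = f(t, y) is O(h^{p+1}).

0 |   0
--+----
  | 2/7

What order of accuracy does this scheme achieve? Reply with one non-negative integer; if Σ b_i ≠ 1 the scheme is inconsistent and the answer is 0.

0

b = (2/7)
c = (0)
Σ b_i: 2/7·1 = 2/7 ≠ 1 ⇒ order 0.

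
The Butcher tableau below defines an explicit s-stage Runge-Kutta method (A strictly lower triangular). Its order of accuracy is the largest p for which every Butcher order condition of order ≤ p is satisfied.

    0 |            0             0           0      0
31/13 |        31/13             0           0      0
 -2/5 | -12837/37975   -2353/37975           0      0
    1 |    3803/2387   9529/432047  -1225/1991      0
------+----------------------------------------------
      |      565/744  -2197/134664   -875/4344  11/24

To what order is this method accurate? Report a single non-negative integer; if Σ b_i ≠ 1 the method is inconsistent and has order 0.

b = (565/744, -2197/134664, -875/4344, 11/24)
c = (0, 31/13, -2/5, 1)
Ac = (0, 0, -181/1225, 23/77)
Σ b_i: 565/744·1 + (-2197/134664)·1 + (-875/4344)·1 + 11/24·1 = 1 ✓
b·c: (-2197/134664)·31/13 + (-875/4344)·(-2/5) + 11/24·1 = 1/2 ✓
b·c²: (-2197/134664)·961/169 + (-875/4344)·4/25 + 11/24·1 = 1/3 ✓
b·Ac: (-875/4344)·(-181/1225) + 11/24·23/77 = 1/6 ✓
b·c³: (-2197/134664)·29791/2197 + (-875/4344)·(-8/125) + 11/24·1 = 1/4 ✓
b·(c∘Ac): (-875/4344)·362/6125 + 11/24·23/77 = 1/8 ✓
b·Ac²: (-875/4344)·(-5611/15925) + 11/24·27/1001 = 1/12 ✓
b·A²c: 11/24·1/11 = 1/24 ✓; 4 stages ⇒ order 4.

4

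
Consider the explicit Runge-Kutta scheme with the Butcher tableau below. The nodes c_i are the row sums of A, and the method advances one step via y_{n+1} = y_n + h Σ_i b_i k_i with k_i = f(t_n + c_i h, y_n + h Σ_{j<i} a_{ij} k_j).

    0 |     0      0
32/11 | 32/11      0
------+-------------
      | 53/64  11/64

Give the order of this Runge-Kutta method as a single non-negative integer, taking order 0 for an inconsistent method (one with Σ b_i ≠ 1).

2

b = (53/64, 11/64)
c = (0, 32/11)
Σ b_i: 53/64·1 + 11/64·1 = 1 ✓
b·c: 11/64·32/11 = 1/2 ✓; 2 stages ⇒ order 2.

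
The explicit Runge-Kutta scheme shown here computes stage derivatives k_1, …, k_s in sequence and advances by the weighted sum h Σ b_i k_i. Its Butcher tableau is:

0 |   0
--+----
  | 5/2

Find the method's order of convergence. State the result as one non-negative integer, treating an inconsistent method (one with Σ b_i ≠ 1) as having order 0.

0

b = (5/2)
c = (0)
Σ b_i: 5/2·1 = 5/2 ≠ 1 ⇒ order 0.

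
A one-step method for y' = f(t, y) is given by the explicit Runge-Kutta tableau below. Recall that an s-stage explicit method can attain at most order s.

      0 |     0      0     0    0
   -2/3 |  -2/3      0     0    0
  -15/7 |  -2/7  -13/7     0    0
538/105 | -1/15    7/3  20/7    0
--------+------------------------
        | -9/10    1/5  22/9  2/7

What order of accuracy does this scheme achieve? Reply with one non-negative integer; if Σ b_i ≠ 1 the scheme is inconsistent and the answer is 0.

0

b = (-9/10, 1/5, 22/9, 2/7)
c = (0, -2/3, -15/7, 538/105)
Ac = (0, 0, 26/21, -3386/441)
Σ b_i: (-9/10)·1 + 1/5·1 + 22/9·1 + 2/7·1 = 1279/630 ≠ 1 ⇒ order 0.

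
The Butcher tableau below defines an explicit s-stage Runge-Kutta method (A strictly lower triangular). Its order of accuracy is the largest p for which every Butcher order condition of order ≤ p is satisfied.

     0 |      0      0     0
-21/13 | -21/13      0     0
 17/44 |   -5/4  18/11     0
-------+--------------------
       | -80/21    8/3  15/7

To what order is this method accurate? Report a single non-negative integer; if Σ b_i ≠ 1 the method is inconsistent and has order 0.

1

b = (-80/21, 8/3, 15/7)
c = (0, -21/13, 17/44)
Ac = (0, 0, -378/143)
Σ b_i: (-80/21)·1 + 8/3·1 + 15/7·1 = 1 ✓
b·c: 8/3·(-21/13) + 15/7·17/44 = -13933/4004 ≠ 1/2 ⇒ order 1.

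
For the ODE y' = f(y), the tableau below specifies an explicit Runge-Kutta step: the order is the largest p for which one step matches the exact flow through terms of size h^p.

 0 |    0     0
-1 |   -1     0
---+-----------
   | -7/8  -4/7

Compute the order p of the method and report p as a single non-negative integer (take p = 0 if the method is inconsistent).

b = (-7/8, -4/7)
c = (0, -1)
Σ b_i: (-7/8)·1 + (-4/7)·1 = -81/56 ≠ 1 ⇒ order 0.

0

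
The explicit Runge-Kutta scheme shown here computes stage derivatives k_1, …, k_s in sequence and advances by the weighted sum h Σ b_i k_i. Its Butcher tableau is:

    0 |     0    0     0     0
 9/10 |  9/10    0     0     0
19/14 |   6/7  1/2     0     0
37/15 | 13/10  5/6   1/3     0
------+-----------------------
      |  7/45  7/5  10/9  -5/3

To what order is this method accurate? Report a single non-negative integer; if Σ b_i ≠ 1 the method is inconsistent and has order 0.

1

b = (7/45, 7/5, 10/9, -5/3)
c = (0, 9/10, 19/14, 37/15)
Ac = (0, 0, 9/20, 101/84)
Σ b_i: 7/45·1 + 7/5·1 + 10/9·1 + (-5/3)·1 = 1 ✓
b·c: 7/5·9/10 + 10/9·19/14 + (-5/3)·37/15 = -4231/3150 ≠ 1/2 ⇒ order 1.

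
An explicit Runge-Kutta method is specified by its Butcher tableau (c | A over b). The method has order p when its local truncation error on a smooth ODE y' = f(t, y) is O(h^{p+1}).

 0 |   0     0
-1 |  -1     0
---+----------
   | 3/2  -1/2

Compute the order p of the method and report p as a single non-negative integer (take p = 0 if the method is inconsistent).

b = (3/2, -1/2)
c = (0, -1)
Σ b_i: 3/2·1 + (-1/2)·1 = 1 ✓
b·c: (-1/2)·(-1) = 1/2 ✓; 2 stages ⇒ order 2.

2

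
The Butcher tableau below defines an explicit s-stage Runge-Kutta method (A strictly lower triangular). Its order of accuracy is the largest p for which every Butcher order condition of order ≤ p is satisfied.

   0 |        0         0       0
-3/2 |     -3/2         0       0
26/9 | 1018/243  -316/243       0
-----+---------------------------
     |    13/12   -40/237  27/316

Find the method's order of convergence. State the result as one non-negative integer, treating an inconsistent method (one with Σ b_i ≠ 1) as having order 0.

b = (13/12, -40/237, 27/316)
c = (0, -3/2, 26/9)
Ac = (0, 0, 158/81)
Σ b_i: 13/12·1 + (-40/237)·1 + 27/316·1 = 1 ✓
b·c: (-40/237)·(-3/2) + 27/316·26/9 = 1/2 ✓
b·c²: (-40/237)·9/4 + 27/316·676/81 = 1/3 ✓
b·Ac: 27/316·158/81 = 1/6 ✓; 3 stages ⇒ order 3.

3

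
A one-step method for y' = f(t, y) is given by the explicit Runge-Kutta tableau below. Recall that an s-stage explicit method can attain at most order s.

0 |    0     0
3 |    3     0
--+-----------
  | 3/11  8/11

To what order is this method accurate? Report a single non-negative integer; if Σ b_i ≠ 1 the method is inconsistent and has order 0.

1

b = (3/11, 8/11)
c = (0, 3)
Σ b_i: 3/11·1 + 8/11·1 = 1 ✓
b·c: 8/11·3 = 24/11 ≠ 1/2 ⇒ order 1.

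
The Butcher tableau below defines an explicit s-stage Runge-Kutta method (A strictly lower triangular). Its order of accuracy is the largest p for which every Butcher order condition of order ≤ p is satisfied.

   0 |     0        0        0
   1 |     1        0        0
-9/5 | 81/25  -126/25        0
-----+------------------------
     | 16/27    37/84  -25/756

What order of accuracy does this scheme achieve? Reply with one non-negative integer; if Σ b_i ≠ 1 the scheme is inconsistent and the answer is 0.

3

b = (16/27, 37/84, -25/756)
c = (0, 1, -9/5)
Ac = (0, 0, -126/25)
Σ b_i: 16/27·1 + 37/84·1 + (-25/756)·1 = 1 ✓
b·c: 37/84·1 + (-25/756)·(-9/5) = 1/2 ✓
b·c²: 37/84·1 + (-25/756)·81/25 = 1/3 ✓
b·Ac: (-25/756)·(-126/25) = 1/6 ✓; 3 stages ⇒ order 3.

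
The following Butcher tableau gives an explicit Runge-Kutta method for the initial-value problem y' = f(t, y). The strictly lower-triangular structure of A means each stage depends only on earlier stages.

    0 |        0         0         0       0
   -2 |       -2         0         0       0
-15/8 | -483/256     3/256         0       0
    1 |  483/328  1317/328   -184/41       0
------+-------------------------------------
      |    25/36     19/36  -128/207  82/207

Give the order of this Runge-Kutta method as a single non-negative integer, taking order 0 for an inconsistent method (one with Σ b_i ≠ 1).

4

b = (25/36, 19/36, -128/207, 82/207)
c = (0, -2, -15/8, 1)
Ac = (0, 0, -3/128, 63/164)
Σ b_i: 25/36·1 + 19/36·1 + (-128/207)·1 + 82/207·1 = 1 ✓
b·c: 19/36·(-2) + (-128/207)·(-15/8) + 82/207·1 = 1/2 ✓
b·c²: 19/36·4 + (-128/207)·225/64 + 82/207·1 = 1/3 ✓
b·Ac: (-128/207)·(-3/128) + 82/207·63/164 = 1/6 ✓
b·c³: 19/36·(-8) + (-128/207)·(-3375/512) + 82/207·1 = 1/4 ✓
b·(c∘Ac): (-128/207)·45/1024 + 82/207·63/164 = 1/8 ✓
b·Ac²: (-128/207)·3/64 + 82/207·93/328 = 1/12 ✓
b·A²c: 82/207·69/656 = 1/24 ✓; 4 stages ⇒ order 4.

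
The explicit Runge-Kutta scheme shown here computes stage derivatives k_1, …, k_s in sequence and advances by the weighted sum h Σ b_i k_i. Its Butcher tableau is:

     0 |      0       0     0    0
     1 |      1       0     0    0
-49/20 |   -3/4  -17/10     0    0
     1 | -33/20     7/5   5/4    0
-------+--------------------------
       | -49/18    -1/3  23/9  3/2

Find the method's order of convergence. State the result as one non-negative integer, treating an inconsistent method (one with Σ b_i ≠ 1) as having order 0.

1

b = (-49/18, -1/3, 23/9, 3/2)
c = (0, 1, -49/20, 1)
Ac = (0, 0, -17/10, -133/80)
Σ b_i: (-49/18)·1 + (-1/3)·1 + 23/9·1 + 3/2·1 = 1 ✓
b·c: (-1/3)·1 + 23/9·(-49/20) + 3/2·1 = -917/180 ≠ 1/2 ⇒ order 1.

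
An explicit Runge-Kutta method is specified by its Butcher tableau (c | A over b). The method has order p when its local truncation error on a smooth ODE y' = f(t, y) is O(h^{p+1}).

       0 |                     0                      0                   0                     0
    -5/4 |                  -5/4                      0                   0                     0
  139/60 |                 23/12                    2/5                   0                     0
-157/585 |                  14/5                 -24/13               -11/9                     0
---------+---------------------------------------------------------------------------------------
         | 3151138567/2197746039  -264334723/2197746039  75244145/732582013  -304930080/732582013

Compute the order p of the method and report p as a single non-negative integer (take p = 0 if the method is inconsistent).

b = (3151138567/2197746039, -264334723/2197746039, 75244145/732582013, -304930080/732582013)
c = (0, -5/4, 139/60, -157/585)
Ac = (0, 0, -1/2, -3677/7020)
Σ b_i: 3151138567/2197746039·1 + (-264334723/2197746039)·1 + 75244145/732582013·1 + (-304930080/732582013)·1 = 1 ✓
b·c: (-264334723/2197746039)·(-5/4) + 75244145/732582013·139/60 + (-304930080/732582013)·(-157/585) = 1/2 ✓
b·c²: (-264334723/2197746039)·25/16 + 75244145/732582013·19321/3600 + (-304930080/732582013)·24649/342225 = 1/3 ✓
b·Ac: 75244145/732582013·(-1/2) + (-304930080/732582013)·(-3677/7020) = 1/6 ✓
b·c³: (-264334723/2197746039)·(-125/64) + 75244145/732582013·2685619/216000 + (-304930080/732582013)·(-3869893/200201625) = 938037137254553/617127087751200 ≠ 1/4 ⇒ order 3.
b·(c∘Ac): 75244145/732582013·(-139/120) + (-304930080/732582013)·577289/4106700 = -140424384883/791188574040 ≠ 1/8
b·Ac²: 75244145/732582013·5/8 + (-304930080/732582013)·(-3977903/421200) = 1053666924097/263729524680 ≠ 1/12
b·A²c: (-304930080/732582013)·11/18 = -186346160/732582013 ≠ 1/24

3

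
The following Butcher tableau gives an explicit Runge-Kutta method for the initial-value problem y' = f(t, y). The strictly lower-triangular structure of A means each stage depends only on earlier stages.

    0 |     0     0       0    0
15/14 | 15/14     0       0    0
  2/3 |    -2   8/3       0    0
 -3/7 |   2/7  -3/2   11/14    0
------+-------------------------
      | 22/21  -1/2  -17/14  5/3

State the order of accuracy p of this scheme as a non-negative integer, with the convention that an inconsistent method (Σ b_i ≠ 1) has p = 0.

1

b = (22/21, -1/2, -17/14, 5/3)
c = (0, 15/14, 2/3, -3/7)
Ac = (0, 0, 20/7, -13/12)
Σ b_i: 22/21·1 + (-1/2)·1 + (-17/14)·1 + 5/3·1 = 1 ✓
b·c: (-1/2)·15/14 + (-17/14)·2/3 + 5/3·(-3/7) = -173/84 ≠ 1/2 ⇒ order 1.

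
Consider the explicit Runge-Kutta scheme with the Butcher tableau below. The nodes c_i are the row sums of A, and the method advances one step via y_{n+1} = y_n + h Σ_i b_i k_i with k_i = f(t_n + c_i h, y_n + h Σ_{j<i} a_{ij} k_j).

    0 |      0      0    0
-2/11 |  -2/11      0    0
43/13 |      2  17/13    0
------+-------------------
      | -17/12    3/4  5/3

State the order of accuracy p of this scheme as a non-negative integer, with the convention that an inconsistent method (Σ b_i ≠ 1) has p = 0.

1

b = (-17/12, 3/4, 5/3)
c = (0, -2/11, 43/13)
Ac = (0, 0, -34/143)
Σ b_i: (-17/12)·1 + 3/4·1 + 5/3·1 = 1 ✓
b·c: 3/4·(-2/11) + 5/3·43/13 = 4613/858 ≠ 1/2 ⇒ order 1.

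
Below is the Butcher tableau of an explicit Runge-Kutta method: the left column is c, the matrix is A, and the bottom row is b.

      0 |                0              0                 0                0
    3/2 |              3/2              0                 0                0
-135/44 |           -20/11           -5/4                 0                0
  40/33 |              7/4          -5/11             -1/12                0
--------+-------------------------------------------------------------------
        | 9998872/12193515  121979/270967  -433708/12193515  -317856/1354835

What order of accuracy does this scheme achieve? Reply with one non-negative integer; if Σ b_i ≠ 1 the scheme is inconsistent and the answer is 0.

b = (9998872/12193515, 121979/270967, -433708/12193515, -317856/1354835)
c = (0, 3/2, -135/44, 40/33)
Ac = (0, 0, -15/8, -75/176)
Σ b_i: 9998872/12193515·1 + 121979/270967·1 + (-433708/12193515)·1 + (-317856/1354835)·1 = 1 ✓
b·c: 121979/270967·3/2 + (-433708/12193515)·(-135/44) + (-317856/1354835)·40/33 = 1/2 ✓
b·c²: 121979/270967·9/4 + (-433708/12193515)·18225/1936 + (-317856/1354835)·1600/1089 = 1/3 ✓
b·Ac: (-433708/12193515)·(-15/8) + (-317856/1354835)·(-75/176) = 1/6 ✓
b·c³: 121979/270967·27/8 + (-433708/12193515)·(-2460375/85184) + (-317856/1354835)·64000/35937 = 10050846749/4721329008 ≠ 1/4 ⇒ order 3.
b·(c∘Ac): (-433708/12193515)·2025/352 + (-317856/1354835)·(-125/242) = -1989615/23845096 ≠ 1/8
b·Ac²: (-433708/12193515)·(-45/16) + (-317856/1354835)·(-13995/7744) = 6247691/11922548 ≠ 1/12
b·A²c: (-317856/1354835)·5/32 = -9933/270967 ≠ 1/24

3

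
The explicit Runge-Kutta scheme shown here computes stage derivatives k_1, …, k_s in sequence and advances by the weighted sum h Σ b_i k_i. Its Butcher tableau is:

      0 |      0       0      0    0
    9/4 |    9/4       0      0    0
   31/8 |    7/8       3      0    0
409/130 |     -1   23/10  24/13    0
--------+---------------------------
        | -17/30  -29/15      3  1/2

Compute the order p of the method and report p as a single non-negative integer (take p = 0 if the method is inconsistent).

1

b = (-17/30, -29/15, 3, 1/2)
c = (0, 9/4, 31/8, 409/130)
Ac = (0, 0, 27/4, 6411/520)
Σ b_i: (-17/30)·1 + (-29/15)·1 + 3·1 + 1/2·1 = 1 ✓
b·c: (-29/15)·9/4 + 3·31/8 + 1/2·409/130 = 4601/520 ≠ 1/2 ⇒ order 1.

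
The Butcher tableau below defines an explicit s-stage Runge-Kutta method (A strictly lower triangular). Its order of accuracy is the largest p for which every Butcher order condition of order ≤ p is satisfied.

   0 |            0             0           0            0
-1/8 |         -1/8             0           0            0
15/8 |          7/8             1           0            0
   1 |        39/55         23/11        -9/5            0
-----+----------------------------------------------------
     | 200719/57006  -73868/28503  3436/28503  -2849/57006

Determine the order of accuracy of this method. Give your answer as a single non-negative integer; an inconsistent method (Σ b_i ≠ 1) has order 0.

3

b = (200719/57006, -73868/28503, 3436/28503, -2849/57006)
c = (0, -1/8, 15/8, 1)
Ac = (0, 0, -1/8, -40/11)
Σ b_i: 200719/57006·1 + (-73868/28503)·1 + 3436/28503·1 + (-2849/57006)·1 = 1 ✓
b·c: (-73868/28503)·(-1/8) + 3436/28503·15/8 + (-2849/57006)·1 = 1/2 ✓
b·c²: (-73868/28503)·1/64 + 3436/28503·225/64 + (-2849/57006)·1 = 1/3 ✓
b·Ac: 3436/28503·(-1/8) + (-2849/57006)·(-40/11) = 1/6 ✓
b·c³: (-73868/28503)·(-1/512) + 3436/28503·3375/512 + (-2849/57006)·1 = 113969/152016 ≠ 1/4 ⇒ order 3.
b·(c∘Ac): 3436/28503·(-15/64) + (-2849/57006)·(-40/11) = 69995/456048 ≠ 1/8
b·Ac²: 3436/28503·1/64 + (-2849/57006)·(-277/44) = 48115/152016 ≠ 1/12
b·A²c: (-2849/57006)·9/40 = -2849/253360 ≠ 1/24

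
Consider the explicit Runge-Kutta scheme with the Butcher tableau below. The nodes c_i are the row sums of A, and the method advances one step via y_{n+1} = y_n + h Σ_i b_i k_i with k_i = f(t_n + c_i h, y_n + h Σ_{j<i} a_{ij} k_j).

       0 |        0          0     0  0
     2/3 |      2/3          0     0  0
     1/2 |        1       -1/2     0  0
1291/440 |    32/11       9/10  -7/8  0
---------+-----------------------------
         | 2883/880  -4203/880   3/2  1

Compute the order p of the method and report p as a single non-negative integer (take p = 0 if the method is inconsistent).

2

b = (2883/880, -4203/880, 3/2, 1)
c = (0, 2/3, 1/2, 1291/440)
Ac = (0, 0, -1/3, 13/80)
Σ b_i: 2883/880·1 + (-4203/880)·1 + 3/2·1 + 1·1 = 1 ✓
b·c: (-4203/880)·2/3 + 3/2·1/2 + 1·1291/440 = 1/2 ✓
b·c²: (-4203/880)·4/9 + 3/2·1/4 + 1·1666681/193600 = 1328321/193600 ≠ 1/3 ⇒ order 2.
b·Ac: 3/2·(-1/3) + 1·13/80 = -27/80 ≠ 1/6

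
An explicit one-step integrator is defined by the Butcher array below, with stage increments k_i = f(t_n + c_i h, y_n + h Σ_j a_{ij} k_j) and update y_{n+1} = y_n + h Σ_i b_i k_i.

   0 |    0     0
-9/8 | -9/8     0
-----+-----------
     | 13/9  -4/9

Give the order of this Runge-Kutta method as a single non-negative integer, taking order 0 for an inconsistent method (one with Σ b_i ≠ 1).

2

b = (13/9, -4/9)
c = (0, -9/8)
Σ b_i: 13/9·1 + (-4/9)·1 = 1 ✓
b·c: (-4/9)·(-9/8) = 1/2 ✓; 2 stages ⇒ order 2.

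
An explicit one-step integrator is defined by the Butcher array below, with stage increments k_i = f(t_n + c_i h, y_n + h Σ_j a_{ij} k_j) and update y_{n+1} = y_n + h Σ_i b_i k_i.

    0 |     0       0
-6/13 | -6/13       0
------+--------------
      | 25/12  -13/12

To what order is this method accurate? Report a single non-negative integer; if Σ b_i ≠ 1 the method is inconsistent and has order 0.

2

b = (25/12, -13/12)
c = (0, -6/13)
Σ b_i: 25/12·1 + (-13/12)·1 = 1 ✓
b·c: (-13/12)·(-6/13) = 1/2 ✓; 2 stages ⇒ order 2.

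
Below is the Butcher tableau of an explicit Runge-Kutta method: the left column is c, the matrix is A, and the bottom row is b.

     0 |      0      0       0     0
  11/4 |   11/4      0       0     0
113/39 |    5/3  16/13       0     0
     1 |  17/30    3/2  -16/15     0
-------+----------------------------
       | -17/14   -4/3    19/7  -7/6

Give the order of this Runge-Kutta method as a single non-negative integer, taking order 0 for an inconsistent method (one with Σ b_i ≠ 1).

0

b = (-17/14, -4/3, 19/7, -7/6)
c = (0, 11/4, 113/39, 1)
Ac = (0, 0, 44/13, 4841/4680)
Σ b_i: (-17/14)·1 + (-4/3)·1 + 19/7·1 + (-7/6)·1 = -1 ≠ 1 ⇒ order 0.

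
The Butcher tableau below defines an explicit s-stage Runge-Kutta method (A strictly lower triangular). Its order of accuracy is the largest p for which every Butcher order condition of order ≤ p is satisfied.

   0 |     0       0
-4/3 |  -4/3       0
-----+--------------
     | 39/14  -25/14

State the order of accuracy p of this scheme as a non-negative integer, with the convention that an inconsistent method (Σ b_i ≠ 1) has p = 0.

b = (39/14, -25/14)
c = (0, -4/3)
Σ b_i: 39/14·1 + (-25/14)·1 = 1 ✓
b·c: (-25/14)·(-4/3) = 50/21 ≠ 1/2 ⇒ order 1.

1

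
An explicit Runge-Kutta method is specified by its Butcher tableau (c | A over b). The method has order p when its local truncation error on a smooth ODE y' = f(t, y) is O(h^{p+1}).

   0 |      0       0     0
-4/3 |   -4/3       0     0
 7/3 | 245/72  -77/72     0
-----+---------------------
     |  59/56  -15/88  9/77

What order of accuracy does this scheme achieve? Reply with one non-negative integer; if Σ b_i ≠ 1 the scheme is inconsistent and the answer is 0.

b = (59/56, -15/88, 9/77)
c = (0, -4/3, 7/3)
Ac = (0, 0, 77/54)
Σ b_i: 59/56·1 + (-15/88)·1 + 9/77·1 = 1 ✓
b·c: (-15/88)·(-4/3) + 9/77·7/3 = 1/2 ✓
b·c²: (-15/88)·16/9 + 9/77·49/9 = 1/3 ✓
b·Ac: 9/77·77/54 = 1/6 ✓; 3 stages ⇒ order 3.

3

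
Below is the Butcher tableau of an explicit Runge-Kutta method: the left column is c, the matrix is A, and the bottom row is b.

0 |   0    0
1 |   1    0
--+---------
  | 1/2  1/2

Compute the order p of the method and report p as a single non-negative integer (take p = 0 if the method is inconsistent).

2

b = (1/2, 1/2)
c = (0, 1)
Σ b_i: 1/2·1 + 1/2·1 = 1 ✓
b·c: 1/2·1 = 1/2 ✓; 2 stages ⇒ order 2.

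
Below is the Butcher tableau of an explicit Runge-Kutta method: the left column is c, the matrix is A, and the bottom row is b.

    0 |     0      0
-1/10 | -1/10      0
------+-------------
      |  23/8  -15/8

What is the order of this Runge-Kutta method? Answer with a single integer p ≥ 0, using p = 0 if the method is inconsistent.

1

b = (23/8, -15/8)
c = (0, -1/10)
Σ b_i: 23/8·1 + (-15/8)·1 = 1 ✓
b·c: (-15/8)·(-1/10) = 3/16 ≠ 1/2 ⇒ order 1.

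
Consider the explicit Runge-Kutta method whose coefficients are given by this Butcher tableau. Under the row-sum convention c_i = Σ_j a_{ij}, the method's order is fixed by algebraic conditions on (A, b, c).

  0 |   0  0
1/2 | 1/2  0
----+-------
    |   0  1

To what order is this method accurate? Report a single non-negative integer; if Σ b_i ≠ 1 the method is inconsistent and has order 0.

b = (0, 1)
c = (0, 1/2)
Σ b_i: 1·1 = 1 ✓
b·c: 1·1/2 = 1/2 ✓; 2 stages ⇒ order 2.

2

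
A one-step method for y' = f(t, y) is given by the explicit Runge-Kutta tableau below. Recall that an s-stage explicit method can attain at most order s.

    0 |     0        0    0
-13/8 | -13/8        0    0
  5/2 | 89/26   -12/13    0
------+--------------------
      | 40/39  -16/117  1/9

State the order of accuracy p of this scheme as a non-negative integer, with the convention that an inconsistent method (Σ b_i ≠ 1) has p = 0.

3

b = (40/39, -16/117, 1/9)
c = (0, -13/8, 5/2)
Ac = (0, 0, 3/2)
Σ b_i: 40/39·1 + (-16/117)·1 + 1/9·1 = 1 ✓
b·c: (-16/117)·(-13/8) + 1/9·5/2 = 1/2 ✓
b·c²: (-16/117)·169/64 + 1/9·25/4 = 1/3 ✓
b·Ac: 1/9·3/2 = 1/6 ✓; 3 stages ⇒ order 3.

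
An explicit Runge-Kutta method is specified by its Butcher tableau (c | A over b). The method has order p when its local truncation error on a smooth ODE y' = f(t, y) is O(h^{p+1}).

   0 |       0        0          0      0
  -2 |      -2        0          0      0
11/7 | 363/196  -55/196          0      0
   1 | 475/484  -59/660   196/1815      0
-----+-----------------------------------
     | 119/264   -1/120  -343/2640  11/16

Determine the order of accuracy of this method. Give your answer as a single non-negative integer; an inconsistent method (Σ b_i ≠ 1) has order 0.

4

b = (119/264, -1/120, -343/2640, 11/16)
c = (0, -2, 11/7, 1)
Ac = (0, 0, 55/98, 23/66)
Σ b_i: 119/264·1 + (-1/120)·1 + (-343/2640)·1 + 11/16·1 = 1 ✓
b·c: (-1/120)·(-2) + (-343/2640)·11/7 + 11/16·1 = 1/2 ✓
b·c²: (-1/120)·4 + (-343/2640)·121/49 + 11/16·1 = 1/3 ✓
b·Ac: (-343/2640)·55/98 + 11/16·23/66 = 1/6 ✓
b·c³: (-1/120)·(-8) + (-343/2640)·1331/343 + 11/16·1 = 1/4 ✓
b·(c∘Ac): (-343/2640)·605/686 + 11/16·23/66 = 1/8 ✓
b·Ac²: (-343/2640)·(-55/49) + 11/16·(-1/11) = 1/12 ✓
b·A²c: 11/16·2/33 = 1/24 ✓; 4 stages ⇒ order 4.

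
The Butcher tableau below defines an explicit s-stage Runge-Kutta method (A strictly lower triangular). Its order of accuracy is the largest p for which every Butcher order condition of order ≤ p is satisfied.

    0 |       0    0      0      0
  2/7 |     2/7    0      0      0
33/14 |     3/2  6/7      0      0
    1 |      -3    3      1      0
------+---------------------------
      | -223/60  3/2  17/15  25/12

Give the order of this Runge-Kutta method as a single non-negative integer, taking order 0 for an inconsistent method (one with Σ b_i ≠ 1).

1

b = (-223/60, 3/2, 17/15, 25/12)
c = (0, 2/7, 33/14, 1)
Ac = (0, 0, 12/49, 45/14)
Σ b_i: (-223/60)·1 + 3/2·1 + 17/15·1 + 25/12·1 = 1 ✓
b·c: 3/2·2/7 + 17/15·33/14 + 25/12·1 = 311/60 ≠ 1/2 ⇒ order 1.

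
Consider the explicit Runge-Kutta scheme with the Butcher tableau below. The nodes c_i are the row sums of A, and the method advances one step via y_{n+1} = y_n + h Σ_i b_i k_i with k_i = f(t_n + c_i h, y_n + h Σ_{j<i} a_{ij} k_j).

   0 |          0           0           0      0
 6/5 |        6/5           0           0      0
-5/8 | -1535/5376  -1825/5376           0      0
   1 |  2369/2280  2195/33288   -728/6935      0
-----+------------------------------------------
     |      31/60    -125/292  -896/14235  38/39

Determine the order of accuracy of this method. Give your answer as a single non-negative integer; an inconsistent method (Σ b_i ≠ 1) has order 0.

b = (31/60, -125/292, -896/14235, 38/39)
c = (0, 6/5, -5/8, 1)
Ac = (0, 0, -365/896, 11/76)
Σ b_i: 31/60·1 + (-125/292)·1 + (-896/14235)·1 + 38/39·1 = 1 ✓
b·c: (-125/292)·6/5 + (-896/14235)·(-5/8) + 38/39·1 = 1/2 ✓
b·c²: (-125/292)·36/25 + (-896/14235)·25/64 + 38/39·1 = 1/3 ✓
b·Ac: (-896/14235)·(-365/896) + 38/39·11/76 = 1/6 ✓
b·c³: (-125/292)·216/125 + (-896/14235)·(-125/512) + 38/39·1 = 1/4 ✓
b·(c∘Ac): (-896/14235)·1825/7168 + 38/39·11/76 = 1/8 ✓
b·Ac²: (-896/14235)·(-219/448) + 38/39·41/760 = 1/12 ✓
b·A²c: 38/39·13/304 = 1/24 ✓; 4 stages ⇒ order 4.

4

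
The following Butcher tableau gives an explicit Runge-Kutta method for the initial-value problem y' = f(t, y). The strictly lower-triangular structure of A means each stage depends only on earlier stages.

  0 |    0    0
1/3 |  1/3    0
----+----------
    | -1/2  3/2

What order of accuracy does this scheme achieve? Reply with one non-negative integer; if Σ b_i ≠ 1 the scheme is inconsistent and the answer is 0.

2

b = (-1/2, 3/2)
c = (0, 1/3)
Σ b_i: (-1/2)·1 + 3/2·1 = 1 ✓
b·c: 3/2·1/3 = 1/2 ✓; 2 stages ⇒ order 2.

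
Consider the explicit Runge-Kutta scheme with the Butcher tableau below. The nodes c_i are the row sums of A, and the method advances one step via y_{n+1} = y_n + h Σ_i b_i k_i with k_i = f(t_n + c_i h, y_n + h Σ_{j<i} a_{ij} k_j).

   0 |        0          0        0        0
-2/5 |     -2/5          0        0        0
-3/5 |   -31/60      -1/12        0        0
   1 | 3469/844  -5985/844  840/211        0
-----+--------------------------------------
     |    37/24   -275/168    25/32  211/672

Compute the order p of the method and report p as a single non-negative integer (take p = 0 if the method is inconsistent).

4

b = (37/24, -275/168, 25/32, 211/672)
c = (0, -2/5, -3/5, 1)
Ac = (0, 0, 1/30, 189/422)
Σ b_i: 37/24·1 + (-275/168)·1 + 25/32·1 + 211/672·1 = 1 ✓
b·c: (-275/168)·(-2/5) + 25/32·(-3/5) + 211/672·1 = 1/2 ✓
b·c²: (-275/168)·4/25 + 25/32·9/25 + 211/672·1 = 1/3 ✓
b·Ac: 25/32·1/30 + 211/672·189/422 = 1/6 ✓
b·c³: (-275/168)·(-8/125) + 25/32·(-27/125) + 211/672·1 = 1/4 ✓
b·(c∘Ac): 25/32·(-1/50) + 211/672·189/422 = 1/8 ✓
b·Ac²: 25/32·(-1/75) + 211/672·63/211 = 1/12 ✓
b·A²c: 211/672·28/211 = 1/24 ✓; 4 stages ⇒ order 4.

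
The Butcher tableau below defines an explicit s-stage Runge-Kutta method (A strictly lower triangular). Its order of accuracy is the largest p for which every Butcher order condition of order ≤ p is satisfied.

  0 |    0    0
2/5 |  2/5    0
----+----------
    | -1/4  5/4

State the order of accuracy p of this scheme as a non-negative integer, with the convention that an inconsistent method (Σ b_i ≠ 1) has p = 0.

2

b = (-1/4, 5/4)
c = (0, 2/5)
Σ b_i: (-1/4)·1 + 5/4·1 = 1 ✓
b·c: 5/4·2/5 = 1/2 ✓; 2 stages ⇒ order 2.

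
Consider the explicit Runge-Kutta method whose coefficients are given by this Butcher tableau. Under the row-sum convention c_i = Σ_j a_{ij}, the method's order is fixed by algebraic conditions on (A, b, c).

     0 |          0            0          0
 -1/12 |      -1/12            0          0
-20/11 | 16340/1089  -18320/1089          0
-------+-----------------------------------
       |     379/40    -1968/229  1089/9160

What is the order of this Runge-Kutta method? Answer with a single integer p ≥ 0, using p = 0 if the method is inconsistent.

b = (379/40, -1968/229, 1089/9160)
c = (0, -1/12, -20/11)
Ac = (0, 0, 4580/3267)
Σ b_i: 379/40·1 + (-1968/229)·1 + 1089/9160·1 = 1 ✓
b·c: (-1968/229)·(-1/12) + 1089/9160·(-20/11) = 1/2 ✓
b·c²: (-1968/229)·1/144 + 1089/9160·400/121 = 1/3 ✓
b·Ac: 1089/9160·4580/3267 = 1/6 ✓; 3 stages ⇒ order 3.

3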